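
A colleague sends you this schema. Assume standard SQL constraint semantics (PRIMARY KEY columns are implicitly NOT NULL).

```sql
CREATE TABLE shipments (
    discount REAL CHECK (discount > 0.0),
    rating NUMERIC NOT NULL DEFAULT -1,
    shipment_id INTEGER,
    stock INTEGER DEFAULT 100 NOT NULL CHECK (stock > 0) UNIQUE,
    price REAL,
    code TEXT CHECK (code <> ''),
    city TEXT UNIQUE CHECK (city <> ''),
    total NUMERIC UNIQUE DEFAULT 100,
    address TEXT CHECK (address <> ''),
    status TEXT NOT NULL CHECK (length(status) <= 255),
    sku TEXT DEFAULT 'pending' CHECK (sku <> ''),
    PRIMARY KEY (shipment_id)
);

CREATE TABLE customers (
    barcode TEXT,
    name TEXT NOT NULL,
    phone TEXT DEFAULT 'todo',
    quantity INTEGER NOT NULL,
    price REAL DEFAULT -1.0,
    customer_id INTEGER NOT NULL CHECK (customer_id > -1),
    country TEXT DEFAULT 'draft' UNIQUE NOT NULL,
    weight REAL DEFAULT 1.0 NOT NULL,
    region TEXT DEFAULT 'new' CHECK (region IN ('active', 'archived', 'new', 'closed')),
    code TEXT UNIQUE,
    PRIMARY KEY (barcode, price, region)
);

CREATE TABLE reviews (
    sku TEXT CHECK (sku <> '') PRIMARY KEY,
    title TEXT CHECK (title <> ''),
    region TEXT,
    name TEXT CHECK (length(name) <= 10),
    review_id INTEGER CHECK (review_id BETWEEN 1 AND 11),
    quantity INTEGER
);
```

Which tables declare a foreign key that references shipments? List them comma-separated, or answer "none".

No REFERENCES clause anywhere in the schema names shipments.

none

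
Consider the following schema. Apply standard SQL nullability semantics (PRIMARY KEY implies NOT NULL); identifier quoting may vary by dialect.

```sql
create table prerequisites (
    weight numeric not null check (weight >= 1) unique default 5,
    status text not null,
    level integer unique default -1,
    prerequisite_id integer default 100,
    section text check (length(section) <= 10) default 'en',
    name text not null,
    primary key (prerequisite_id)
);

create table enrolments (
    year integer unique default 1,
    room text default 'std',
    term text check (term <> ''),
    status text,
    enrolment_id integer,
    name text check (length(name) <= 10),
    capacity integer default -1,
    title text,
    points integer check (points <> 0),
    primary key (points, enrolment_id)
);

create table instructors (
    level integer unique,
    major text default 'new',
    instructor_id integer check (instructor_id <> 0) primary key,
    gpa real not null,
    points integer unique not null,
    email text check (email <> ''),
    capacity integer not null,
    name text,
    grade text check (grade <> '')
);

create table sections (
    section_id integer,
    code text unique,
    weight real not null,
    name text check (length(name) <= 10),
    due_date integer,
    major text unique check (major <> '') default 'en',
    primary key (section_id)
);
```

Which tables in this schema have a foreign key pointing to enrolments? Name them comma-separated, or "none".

No REFERENCES clause anywhere in the schema names enrolments.

none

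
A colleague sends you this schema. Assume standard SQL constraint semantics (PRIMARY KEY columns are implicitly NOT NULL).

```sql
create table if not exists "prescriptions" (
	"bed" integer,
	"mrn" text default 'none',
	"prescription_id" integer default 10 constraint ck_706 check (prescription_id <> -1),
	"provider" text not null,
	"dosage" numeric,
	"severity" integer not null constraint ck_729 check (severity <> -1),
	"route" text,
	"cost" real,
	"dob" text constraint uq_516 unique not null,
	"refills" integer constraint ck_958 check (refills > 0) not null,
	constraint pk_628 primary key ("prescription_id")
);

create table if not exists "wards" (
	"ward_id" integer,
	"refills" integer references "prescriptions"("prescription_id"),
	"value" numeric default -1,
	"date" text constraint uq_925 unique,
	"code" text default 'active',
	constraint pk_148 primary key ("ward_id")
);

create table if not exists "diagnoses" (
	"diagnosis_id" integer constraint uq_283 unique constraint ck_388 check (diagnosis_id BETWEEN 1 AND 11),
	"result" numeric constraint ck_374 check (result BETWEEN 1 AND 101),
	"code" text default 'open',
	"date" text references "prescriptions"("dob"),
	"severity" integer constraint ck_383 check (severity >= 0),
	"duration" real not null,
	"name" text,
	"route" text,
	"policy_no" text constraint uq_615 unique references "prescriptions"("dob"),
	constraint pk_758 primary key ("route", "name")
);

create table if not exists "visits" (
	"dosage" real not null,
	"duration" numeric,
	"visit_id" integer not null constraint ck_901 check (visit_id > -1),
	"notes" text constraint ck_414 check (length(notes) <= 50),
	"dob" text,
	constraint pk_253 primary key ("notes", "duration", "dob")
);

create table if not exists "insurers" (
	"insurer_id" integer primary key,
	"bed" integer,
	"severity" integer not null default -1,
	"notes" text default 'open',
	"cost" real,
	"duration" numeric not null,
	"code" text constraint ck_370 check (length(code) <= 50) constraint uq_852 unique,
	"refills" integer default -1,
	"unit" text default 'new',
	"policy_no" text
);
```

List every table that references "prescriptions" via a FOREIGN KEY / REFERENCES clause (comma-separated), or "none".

wards, diagnoses

- wards.refills references prescriptions(prescription_id).
- diagnoses.date references prescriptions(dob).
- diagnoses.policy_no references prescriptions(dob).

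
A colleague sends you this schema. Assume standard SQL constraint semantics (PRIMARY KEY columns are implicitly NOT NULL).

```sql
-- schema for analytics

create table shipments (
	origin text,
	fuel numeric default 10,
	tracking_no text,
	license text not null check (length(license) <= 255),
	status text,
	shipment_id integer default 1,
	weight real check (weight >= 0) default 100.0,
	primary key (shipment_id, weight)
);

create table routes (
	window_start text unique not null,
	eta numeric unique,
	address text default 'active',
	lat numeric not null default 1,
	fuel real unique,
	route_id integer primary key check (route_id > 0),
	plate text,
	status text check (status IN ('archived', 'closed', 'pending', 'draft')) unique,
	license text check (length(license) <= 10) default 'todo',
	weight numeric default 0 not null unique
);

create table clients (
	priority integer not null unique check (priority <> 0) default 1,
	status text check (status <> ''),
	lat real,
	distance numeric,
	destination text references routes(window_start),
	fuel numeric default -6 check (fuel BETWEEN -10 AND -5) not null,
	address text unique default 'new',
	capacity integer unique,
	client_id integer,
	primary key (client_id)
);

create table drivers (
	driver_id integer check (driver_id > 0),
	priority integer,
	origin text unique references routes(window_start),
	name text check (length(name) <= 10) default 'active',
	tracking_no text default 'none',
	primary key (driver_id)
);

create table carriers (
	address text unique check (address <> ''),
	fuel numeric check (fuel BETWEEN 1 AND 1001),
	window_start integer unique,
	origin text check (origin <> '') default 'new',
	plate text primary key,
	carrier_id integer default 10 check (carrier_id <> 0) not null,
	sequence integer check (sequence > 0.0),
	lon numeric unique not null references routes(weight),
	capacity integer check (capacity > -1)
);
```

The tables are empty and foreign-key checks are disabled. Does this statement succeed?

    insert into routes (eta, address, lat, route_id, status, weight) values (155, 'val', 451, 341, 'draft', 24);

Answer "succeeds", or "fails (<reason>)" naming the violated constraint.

window_start is omitted from the column list and has no DEFAULT, so it would receive NULL.
But window_start is declared NOT NULL.

fails (NOT NULL on window_start)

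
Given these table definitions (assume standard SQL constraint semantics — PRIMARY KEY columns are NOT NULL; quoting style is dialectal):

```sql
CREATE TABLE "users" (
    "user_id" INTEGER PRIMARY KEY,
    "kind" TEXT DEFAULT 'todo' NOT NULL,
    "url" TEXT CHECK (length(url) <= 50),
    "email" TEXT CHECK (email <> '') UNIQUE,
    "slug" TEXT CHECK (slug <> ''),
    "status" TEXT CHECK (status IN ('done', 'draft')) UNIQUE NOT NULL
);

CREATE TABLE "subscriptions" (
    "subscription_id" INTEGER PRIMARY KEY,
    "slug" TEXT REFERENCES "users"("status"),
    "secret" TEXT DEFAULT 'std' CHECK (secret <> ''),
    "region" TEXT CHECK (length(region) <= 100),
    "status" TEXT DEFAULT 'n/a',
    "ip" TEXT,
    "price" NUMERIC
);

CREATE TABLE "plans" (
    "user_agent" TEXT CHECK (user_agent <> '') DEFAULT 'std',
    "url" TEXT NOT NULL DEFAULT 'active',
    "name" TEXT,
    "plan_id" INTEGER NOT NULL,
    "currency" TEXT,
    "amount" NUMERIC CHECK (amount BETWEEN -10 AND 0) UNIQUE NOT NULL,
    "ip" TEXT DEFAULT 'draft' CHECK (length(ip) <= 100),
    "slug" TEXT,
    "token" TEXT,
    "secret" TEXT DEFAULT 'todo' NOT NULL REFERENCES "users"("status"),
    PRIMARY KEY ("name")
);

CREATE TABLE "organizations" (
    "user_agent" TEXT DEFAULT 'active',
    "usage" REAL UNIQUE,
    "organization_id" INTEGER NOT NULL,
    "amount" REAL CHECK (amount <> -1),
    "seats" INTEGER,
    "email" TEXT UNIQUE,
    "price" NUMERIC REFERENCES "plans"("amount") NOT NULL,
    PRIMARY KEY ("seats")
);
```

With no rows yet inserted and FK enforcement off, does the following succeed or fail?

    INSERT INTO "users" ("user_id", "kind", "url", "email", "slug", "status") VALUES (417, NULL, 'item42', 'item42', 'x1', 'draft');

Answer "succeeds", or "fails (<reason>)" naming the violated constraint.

fails (NOT NULL on kind)

kind is explicitly set to NULL, but kind is declared NOT NULL.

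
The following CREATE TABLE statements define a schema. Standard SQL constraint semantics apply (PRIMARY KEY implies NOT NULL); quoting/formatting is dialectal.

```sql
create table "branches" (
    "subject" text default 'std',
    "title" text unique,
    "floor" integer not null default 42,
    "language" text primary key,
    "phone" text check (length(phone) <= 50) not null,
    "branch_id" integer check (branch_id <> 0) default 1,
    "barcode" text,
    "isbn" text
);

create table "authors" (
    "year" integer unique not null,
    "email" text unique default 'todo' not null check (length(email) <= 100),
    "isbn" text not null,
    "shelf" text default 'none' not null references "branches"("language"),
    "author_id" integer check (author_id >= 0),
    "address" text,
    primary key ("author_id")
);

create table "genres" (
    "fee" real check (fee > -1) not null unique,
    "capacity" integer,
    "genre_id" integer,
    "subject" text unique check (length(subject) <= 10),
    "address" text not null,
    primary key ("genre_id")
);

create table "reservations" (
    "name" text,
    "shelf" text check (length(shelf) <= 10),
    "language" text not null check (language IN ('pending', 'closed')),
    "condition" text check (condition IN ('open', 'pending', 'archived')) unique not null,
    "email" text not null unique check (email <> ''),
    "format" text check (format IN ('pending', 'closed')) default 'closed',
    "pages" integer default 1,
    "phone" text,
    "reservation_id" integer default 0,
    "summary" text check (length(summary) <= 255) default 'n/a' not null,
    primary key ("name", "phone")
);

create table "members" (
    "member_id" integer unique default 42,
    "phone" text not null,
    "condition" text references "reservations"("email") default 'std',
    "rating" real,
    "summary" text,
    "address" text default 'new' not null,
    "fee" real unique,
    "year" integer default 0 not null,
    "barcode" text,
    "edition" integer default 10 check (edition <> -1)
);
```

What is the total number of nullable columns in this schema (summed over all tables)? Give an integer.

19

branches: 5 nullable (subject, title, branch_id, barcode, isbn — PK (language) and explicit NOT NULL columns excluded).
authors: 1 nullable (address — PK (author_id) and explicit NOT NULL columns excluded).
genres: 2 nullable (capacity, subject — PK (genre_id) and explicit NOT NULL columns excluded).
reservations: 4 nullable (shelf, format, pages, reservation_id — PK (name, phone) and explicit NOT NULL columns excluded).
members: 7 nullable (member_id, condition, rating, summary, fee, barcode, edition — PK none and explicit NOT NULL columns excluded).
Total: 5 + 1 + 2 + 4 + 7 = 19.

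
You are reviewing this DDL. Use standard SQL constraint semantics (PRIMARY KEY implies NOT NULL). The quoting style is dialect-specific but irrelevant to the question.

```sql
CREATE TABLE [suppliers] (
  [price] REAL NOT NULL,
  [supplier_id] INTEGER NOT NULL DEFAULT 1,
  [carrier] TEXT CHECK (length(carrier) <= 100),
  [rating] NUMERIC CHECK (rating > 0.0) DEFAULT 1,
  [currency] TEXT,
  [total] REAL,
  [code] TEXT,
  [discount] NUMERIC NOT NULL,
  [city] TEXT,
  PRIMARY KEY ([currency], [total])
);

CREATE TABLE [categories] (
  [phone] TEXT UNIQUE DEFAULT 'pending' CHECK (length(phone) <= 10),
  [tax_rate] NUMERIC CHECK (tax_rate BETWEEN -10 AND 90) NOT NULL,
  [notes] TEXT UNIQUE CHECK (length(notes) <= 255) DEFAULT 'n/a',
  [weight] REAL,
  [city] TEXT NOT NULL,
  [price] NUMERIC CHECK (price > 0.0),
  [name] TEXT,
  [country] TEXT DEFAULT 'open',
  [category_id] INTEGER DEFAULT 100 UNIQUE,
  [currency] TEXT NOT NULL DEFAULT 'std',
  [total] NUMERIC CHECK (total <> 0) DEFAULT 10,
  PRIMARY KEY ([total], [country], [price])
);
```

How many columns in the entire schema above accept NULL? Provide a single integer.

9

suppliers: 4 nullable (carrier, rating, code, city — PK (currency, total) and explicit NOT NULL columns excluded).
categories: 5 nullable (phone, notes, weight, name, category_id — PK (total, country, price) and explicit NOT NULL columns excluded).
Total: 4 + 5 = 9.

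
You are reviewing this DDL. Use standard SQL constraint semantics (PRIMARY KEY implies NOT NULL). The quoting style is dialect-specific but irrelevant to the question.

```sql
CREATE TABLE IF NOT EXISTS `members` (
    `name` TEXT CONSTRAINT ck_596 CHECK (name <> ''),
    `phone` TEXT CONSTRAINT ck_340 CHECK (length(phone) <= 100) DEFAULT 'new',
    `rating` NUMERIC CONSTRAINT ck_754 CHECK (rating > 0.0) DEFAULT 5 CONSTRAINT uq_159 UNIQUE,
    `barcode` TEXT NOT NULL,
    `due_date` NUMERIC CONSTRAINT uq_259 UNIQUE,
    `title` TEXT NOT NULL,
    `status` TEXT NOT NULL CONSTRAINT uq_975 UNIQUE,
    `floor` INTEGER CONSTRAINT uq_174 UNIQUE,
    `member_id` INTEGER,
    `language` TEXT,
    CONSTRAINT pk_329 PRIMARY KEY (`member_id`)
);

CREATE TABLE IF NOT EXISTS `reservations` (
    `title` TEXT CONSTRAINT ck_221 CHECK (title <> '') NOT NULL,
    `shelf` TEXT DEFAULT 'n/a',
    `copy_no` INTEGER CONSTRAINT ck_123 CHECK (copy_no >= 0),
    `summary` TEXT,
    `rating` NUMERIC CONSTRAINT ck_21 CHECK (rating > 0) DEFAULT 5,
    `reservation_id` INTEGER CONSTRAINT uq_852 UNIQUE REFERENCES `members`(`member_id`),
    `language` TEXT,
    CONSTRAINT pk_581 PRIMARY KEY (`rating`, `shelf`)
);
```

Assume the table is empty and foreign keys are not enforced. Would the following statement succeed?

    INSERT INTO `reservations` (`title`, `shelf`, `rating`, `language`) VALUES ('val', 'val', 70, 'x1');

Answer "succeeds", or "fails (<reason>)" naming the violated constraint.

NOT NULL columns: rating is supplied; shelf is supplied; title is supplied.
CHECK constraints: 'val' satisfies (title <> ''); 70 satisfies (rating > 0).
No constraint is violated.

succeeds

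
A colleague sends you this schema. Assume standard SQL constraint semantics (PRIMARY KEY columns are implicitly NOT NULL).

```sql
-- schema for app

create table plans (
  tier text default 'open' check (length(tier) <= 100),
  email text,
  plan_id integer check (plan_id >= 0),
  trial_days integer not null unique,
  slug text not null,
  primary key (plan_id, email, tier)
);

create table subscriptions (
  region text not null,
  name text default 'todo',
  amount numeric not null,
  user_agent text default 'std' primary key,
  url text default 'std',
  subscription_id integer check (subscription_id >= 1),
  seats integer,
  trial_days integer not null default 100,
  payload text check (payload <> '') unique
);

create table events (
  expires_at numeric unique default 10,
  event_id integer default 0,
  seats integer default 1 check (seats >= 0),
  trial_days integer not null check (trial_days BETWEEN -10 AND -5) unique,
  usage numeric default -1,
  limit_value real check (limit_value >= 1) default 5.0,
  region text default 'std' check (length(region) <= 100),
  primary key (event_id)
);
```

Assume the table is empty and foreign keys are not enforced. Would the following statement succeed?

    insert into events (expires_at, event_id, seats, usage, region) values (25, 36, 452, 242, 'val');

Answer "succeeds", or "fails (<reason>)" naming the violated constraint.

fails (NOT NULL on trial_days)

trial_days is omitted from the column list and has no DEFAULT, so it would receive NULL.
But trial_days is declared NOT NULL.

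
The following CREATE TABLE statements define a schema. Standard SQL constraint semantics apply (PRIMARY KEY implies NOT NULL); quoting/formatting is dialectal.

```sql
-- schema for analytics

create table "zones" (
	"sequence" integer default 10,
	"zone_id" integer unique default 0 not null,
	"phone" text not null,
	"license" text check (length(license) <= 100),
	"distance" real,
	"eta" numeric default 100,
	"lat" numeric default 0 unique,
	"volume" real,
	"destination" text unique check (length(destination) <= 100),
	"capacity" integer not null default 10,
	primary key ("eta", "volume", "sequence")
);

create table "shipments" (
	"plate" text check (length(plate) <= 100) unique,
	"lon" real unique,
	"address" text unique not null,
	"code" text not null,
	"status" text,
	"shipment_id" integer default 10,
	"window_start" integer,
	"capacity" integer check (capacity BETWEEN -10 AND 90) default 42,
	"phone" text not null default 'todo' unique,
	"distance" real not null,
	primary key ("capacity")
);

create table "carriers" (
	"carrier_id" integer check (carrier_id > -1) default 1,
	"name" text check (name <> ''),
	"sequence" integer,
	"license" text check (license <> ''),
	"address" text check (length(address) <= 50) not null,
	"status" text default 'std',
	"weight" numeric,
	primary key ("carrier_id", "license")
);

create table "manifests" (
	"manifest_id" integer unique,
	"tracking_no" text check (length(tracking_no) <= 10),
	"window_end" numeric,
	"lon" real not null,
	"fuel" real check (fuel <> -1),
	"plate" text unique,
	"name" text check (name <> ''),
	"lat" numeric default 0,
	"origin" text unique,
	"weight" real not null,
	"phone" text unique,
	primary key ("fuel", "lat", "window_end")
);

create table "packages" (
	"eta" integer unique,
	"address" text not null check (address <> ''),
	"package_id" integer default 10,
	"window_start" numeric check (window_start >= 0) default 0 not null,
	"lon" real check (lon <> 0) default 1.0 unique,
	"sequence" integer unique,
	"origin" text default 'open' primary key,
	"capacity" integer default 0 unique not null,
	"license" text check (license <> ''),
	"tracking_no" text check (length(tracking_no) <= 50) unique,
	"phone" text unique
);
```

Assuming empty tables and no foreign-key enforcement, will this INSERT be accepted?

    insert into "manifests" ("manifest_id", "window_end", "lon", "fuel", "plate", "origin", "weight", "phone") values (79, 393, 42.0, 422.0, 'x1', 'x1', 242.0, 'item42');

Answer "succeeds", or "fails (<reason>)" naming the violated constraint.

NOT NULL columns: fuel is supplied; lat defaults to 0; lon is supplied; weight is supplied; window_end is supplied.
CHECK constraints: 422.0 satisfies (fuel <> -1).
No constraint is violated.

succeeds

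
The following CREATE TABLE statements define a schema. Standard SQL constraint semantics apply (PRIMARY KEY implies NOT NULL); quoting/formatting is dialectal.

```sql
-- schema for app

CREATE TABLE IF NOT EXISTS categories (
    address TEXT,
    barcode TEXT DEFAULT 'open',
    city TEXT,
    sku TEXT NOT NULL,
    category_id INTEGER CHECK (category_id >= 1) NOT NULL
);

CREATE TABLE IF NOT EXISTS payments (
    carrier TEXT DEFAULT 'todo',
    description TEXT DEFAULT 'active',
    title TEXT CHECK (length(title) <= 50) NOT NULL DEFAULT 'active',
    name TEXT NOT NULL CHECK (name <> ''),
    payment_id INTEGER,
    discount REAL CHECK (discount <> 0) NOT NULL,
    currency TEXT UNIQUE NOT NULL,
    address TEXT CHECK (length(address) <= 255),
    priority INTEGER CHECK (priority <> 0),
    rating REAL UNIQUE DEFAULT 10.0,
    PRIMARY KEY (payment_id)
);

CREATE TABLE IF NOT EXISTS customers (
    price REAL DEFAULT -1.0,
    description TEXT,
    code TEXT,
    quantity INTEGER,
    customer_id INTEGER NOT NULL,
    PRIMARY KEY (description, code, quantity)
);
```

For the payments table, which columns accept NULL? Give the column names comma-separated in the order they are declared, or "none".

- carrier: DEFAULT only fills an omitted column; an explicit NULL is still allowed → nullable.
- description: DEFAULT only fills an omitted column; an explicit NULL is still allowed → nullable.
- title: declared NOT NULL → not nullable.
- name: declared NOT NULL → not nullable.
- payment_id: part of the PRIMARY KEY, which implies NOT NULL → not nullable.
- discount: declared NOT NULL → not nullable.
- currency: declared NOT NULL → not nullable.
- address: CHECK does not forbid NULL (a CHECK constraint passes when its expression is NULL) → nullable.
- priority: CHECK does not forbid NULL (a CHECK constraint passes when its expression is NULL) → nullable.
- rating: UNIQUE does not imply NOT NULL → nullable.

carrier, description, address, priority, rating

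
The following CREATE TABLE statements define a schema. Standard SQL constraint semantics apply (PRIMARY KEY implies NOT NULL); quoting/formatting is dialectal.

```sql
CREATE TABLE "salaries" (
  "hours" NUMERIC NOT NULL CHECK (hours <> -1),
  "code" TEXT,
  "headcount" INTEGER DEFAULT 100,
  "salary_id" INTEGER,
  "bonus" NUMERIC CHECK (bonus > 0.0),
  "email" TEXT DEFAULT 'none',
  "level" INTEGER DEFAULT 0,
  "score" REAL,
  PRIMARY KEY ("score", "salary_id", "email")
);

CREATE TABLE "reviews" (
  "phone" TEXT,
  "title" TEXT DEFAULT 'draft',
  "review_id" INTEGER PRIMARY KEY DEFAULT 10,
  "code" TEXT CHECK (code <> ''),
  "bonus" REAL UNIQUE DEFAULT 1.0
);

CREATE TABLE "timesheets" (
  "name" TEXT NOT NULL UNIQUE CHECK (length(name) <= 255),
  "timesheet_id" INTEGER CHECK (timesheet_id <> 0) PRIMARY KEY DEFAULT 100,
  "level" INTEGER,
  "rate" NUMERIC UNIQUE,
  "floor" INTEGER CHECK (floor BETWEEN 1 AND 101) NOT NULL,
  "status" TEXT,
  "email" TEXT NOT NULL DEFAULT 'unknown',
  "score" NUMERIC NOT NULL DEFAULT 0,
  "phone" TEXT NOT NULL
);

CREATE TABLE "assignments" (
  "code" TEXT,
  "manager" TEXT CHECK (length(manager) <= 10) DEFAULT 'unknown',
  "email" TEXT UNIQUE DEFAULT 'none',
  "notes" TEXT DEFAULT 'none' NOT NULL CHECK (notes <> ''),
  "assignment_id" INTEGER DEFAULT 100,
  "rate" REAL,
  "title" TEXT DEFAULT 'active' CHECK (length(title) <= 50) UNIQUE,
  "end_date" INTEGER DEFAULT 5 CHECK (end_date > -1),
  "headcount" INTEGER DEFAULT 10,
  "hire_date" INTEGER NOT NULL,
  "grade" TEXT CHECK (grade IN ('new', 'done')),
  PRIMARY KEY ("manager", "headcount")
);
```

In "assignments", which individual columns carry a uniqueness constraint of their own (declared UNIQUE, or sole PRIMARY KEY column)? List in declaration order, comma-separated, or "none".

email, title

- code: no UNIQUE or single-column PK constraint.
- manager: part of a composite PRIMARY KEY — only the tuple is unique, not this column on its own.
- email: declared UNIQUE → unique.
- notes: no UNIQUE or single-column PK constraint.
- assignment_id: no UNIQUE or single-column PK constraint.
- rate: no UNIQUE or single-column PK constraint.
- title: declared UNIQUE → unique.
- end_date: no UNIQUE or single-column PK constraint.
- headcount: part of a composite PRIMARY KEY — only the tuple is unique, not this column on its own.
- hire_date: no UNIQUE or single-column PK constraint.
- grade: no UNIQUE or single-column PK constraint.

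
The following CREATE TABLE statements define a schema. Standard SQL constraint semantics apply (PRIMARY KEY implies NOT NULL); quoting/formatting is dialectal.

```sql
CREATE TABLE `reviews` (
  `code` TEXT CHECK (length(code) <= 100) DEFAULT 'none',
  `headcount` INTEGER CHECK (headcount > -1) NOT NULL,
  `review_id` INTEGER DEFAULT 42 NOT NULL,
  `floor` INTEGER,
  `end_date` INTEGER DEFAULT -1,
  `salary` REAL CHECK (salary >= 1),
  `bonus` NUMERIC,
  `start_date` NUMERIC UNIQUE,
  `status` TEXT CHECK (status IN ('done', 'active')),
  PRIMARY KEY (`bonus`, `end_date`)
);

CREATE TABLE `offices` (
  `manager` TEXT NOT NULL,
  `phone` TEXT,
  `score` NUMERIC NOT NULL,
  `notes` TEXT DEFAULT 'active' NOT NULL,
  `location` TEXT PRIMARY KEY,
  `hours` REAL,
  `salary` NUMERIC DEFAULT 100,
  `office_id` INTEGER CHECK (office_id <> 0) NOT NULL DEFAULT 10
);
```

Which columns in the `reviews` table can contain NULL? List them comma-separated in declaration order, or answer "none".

code, floor, salary, start_date, status

- code: CHECK does not forbid NULL (a CHECK constraint passes when its expression is NULL) → nullable.
- headcount: declared NOT NULL → not nullable.
- review_id: declared NOT NULL → not nullable.
- floor: no NOT NULL constraint applies → nullable.
- end_date: part of the PRIMARY KEY, which implies NOT NULL → not nullable.
- salary: CHECK does not forbid NULL (a CHECK constraint passes when its expression is NULL) → nullable.
- bonus: part of the PRIMARY KEY, which implies NOT NULL → not nullable.
- start_date: UNIQUE does not imply NOT NULL → nullable.
- status: CHECK does not forbid NULL (a CHECK constraint passes when its expression is NULL) → nullable.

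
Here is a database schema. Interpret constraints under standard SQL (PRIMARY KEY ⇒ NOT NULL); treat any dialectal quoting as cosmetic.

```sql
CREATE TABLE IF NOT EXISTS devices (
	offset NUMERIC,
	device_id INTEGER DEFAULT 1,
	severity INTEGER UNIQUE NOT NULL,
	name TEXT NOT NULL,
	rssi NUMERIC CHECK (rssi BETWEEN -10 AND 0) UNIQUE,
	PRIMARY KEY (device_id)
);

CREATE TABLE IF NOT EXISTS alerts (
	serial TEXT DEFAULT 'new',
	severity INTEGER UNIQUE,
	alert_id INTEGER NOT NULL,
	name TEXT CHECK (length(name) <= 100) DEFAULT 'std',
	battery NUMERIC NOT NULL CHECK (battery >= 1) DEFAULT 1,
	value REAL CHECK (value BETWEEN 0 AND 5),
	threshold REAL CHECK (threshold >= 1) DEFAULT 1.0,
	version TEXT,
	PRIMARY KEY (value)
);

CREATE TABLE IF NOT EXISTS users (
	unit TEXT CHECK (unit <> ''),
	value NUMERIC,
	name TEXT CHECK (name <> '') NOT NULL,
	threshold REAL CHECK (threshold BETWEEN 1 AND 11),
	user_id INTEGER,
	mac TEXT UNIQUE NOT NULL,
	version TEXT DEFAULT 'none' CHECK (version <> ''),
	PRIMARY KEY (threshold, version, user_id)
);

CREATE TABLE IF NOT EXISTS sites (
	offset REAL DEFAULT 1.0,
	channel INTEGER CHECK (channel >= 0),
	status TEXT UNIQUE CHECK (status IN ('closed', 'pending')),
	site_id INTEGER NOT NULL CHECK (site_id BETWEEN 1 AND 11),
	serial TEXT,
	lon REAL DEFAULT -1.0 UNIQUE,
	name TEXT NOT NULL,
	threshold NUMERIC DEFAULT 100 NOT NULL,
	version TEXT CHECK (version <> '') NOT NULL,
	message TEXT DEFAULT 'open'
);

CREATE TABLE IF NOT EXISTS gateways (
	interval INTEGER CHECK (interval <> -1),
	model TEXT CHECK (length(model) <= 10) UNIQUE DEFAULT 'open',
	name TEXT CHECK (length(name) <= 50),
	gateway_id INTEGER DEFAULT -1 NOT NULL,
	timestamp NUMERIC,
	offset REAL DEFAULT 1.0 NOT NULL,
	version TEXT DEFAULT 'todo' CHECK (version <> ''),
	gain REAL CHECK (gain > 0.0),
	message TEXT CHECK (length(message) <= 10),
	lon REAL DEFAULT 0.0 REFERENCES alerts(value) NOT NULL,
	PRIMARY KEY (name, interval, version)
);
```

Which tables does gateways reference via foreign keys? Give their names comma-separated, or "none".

alerts

- lon REFERENCES alerts(value).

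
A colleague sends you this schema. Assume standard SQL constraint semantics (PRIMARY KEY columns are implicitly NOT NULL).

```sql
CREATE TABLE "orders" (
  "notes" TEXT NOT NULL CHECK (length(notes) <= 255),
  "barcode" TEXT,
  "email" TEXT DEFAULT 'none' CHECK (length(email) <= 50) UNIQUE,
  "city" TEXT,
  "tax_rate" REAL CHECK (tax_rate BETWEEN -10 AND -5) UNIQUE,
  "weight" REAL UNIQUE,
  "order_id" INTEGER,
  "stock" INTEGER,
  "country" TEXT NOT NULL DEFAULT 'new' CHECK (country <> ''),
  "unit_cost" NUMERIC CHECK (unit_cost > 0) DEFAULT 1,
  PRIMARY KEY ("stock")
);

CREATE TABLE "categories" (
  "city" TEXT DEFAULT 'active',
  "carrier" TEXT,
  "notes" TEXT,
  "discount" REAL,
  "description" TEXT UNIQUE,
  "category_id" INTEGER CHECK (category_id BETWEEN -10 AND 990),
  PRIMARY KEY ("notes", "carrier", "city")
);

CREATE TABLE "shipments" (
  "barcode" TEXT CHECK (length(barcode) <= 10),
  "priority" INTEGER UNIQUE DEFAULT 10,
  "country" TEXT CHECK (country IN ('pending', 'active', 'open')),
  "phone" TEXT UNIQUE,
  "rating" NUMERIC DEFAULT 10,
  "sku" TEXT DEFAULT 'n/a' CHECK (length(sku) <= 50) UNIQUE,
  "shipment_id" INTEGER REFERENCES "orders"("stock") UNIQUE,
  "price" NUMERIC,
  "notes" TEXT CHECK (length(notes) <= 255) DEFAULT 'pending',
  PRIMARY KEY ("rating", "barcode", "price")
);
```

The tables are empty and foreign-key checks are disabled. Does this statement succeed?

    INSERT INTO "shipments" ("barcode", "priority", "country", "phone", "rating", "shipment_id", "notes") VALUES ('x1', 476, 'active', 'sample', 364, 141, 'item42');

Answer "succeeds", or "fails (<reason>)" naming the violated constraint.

price is omitted from the column list and has no DEFAULT, so it would receive NULL.
But price is part of the PRIMARY KEY (implied NOT NULL).

fails (NOT NULL on price)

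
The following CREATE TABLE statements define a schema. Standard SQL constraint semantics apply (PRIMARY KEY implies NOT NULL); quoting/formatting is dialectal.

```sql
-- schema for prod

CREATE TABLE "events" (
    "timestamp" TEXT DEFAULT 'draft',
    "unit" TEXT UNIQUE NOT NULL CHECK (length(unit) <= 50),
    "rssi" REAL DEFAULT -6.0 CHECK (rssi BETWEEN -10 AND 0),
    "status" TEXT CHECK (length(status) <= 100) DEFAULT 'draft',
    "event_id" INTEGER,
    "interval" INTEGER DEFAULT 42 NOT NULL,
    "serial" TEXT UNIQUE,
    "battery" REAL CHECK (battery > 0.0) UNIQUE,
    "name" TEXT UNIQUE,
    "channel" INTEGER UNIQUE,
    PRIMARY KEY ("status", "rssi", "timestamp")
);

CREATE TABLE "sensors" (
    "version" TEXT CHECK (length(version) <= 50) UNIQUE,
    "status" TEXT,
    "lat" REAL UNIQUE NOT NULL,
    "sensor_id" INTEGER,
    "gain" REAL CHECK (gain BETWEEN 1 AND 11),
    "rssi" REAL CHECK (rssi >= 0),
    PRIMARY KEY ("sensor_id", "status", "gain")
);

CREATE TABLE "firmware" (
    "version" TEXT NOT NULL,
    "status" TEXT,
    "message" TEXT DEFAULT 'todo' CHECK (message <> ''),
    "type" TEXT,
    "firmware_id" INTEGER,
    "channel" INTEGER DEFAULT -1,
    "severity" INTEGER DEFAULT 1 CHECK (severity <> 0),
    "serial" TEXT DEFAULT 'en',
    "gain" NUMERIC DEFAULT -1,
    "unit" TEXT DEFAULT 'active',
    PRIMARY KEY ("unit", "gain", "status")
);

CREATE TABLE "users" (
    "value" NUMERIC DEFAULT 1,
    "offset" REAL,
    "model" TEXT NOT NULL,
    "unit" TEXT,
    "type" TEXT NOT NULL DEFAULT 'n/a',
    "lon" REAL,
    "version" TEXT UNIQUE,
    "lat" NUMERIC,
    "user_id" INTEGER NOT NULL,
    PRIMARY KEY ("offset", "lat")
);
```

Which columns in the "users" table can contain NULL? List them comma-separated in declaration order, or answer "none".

- value: DEFAULT only fills an omitted column; an explicit NULL is still allowed → nullable.
- offset: part of the PRIMARY KEY, which implies NOT NULL → not nullable.
- model: declared NOT NULL → not nullable.
- unit: no NOT NULL constraint applies → nullable.
- type: declared NOT NULL → not nullable.
- lon: no NOT NULL constraint applies → nullable.
- version: UNIQUE does not imply NOT NULL → nullable.
- lat: part of the PRIMARY KEY, which implies NOT NULL → not nullable.
- user_id: declared NOT NULL → not nullable.

value, unit, lon, version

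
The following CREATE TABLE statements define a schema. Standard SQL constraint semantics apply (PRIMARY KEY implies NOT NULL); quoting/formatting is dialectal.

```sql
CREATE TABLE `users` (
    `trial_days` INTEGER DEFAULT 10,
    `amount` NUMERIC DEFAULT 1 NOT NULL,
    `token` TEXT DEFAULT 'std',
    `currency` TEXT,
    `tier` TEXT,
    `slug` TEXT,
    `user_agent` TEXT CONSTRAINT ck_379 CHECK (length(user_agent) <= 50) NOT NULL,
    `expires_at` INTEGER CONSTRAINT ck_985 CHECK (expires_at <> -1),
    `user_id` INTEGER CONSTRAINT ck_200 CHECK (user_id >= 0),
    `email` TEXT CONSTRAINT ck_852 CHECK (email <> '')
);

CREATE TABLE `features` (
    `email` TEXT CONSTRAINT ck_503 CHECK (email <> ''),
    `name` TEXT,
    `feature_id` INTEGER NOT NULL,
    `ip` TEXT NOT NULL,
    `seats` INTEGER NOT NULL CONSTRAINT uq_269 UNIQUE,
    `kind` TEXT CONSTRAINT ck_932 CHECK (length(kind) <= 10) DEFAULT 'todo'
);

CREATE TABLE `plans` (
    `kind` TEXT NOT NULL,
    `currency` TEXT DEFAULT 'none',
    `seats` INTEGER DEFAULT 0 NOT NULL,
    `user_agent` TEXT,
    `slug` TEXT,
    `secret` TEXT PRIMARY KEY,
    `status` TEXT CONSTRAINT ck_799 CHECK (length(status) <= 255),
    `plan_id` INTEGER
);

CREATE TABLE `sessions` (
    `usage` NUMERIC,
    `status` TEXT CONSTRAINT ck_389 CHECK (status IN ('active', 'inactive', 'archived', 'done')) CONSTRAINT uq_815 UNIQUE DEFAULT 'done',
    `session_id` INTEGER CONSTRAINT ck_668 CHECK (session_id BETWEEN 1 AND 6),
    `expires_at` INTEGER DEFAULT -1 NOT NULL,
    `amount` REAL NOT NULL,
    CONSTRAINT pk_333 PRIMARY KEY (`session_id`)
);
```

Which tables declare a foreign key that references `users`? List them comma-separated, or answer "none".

none

No REFERENCES clause anywhere in the schema names users.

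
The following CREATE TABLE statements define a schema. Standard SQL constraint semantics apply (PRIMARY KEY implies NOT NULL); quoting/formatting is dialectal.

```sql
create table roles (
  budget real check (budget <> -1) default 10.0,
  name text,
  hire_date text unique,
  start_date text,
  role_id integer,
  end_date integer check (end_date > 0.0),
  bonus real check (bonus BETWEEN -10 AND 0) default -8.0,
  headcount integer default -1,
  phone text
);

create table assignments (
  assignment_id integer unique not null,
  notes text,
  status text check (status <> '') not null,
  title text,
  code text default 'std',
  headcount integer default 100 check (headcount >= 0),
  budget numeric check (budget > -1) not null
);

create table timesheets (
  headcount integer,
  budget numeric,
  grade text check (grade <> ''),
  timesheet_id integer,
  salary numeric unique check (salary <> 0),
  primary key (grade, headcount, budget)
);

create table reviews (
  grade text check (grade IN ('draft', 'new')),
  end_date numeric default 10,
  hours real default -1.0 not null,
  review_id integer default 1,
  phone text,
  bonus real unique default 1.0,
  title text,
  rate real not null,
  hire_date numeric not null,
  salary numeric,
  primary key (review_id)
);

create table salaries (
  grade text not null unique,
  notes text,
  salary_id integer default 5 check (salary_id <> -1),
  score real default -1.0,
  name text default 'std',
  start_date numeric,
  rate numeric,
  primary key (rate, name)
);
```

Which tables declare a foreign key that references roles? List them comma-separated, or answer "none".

none

No REFERENCES clause anywhere in the schema names roles.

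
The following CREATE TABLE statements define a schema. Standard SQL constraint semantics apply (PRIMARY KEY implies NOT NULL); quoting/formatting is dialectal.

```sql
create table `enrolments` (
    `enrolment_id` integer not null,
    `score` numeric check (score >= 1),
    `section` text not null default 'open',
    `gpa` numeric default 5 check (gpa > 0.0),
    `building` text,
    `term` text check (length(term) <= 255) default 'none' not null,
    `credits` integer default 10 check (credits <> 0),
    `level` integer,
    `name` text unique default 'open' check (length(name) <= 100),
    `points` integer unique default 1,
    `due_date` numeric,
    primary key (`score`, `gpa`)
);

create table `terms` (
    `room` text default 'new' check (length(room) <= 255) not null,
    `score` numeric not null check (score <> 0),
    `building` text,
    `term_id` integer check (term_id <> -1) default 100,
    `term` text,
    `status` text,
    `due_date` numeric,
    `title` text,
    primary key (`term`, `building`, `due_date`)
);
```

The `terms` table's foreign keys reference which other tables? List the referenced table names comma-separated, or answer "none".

No column in terms has a REFERENCES clause.

none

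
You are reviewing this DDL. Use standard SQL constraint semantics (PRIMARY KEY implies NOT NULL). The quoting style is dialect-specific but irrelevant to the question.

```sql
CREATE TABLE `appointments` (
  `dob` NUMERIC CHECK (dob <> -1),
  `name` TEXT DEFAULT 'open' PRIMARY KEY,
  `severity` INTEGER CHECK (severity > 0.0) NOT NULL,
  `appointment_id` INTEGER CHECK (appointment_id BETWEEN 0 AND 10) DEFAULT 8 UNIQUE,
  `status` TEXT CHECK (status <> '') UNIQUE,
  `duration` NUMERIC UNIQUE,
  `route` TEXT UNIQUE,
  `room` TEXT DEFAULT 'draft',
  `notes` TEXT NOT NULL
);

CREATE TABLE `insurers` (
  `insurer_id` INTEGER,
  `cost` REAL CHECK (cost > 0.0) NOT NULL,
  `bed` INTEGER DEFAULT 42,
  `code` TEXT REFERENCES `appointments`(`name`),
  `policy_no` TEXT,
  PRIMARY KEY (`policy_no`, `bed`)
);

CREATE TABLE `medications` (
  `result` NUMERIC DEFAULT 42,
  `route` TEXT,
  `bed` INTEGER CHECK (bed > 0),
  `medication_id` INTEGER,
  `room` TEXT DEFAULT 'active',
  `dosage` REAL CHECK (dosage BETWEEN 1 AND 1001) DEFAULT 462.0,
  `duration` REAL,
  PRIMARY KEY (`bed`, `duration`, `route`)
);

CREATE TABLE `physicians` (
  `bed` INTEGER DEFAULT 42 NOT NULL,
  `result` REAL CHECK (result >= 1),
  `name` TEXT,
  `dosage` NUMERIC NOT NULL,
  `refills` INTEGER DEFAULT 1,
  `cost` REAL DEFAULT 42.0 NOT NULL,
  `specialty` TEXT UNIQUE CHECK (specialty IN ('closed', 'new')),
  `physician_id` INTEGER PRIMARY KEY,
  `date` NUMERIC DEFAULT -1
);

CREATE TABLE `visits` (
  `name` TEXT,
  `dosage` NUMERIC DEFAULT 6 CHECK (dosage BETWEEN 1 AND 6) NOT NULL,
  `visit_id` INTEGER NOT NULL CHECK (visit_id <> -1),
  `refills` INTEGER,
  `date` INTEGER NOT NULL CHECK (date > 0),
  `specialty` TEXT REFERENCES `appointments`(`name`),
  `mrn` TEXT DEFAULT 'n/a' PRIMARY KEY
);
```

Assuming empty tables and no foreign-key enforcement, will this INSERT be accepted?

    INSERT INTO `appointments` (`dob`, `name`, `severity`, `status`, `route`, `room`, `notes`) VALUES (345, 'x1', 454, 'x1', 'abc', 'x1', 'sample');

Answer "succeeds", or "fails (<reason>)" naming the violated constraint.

succeeds

NOT NULL columns: name is supplied; notes is supplied; severity is supplied.
CHECK constraints: 345 satisfies (dob <> -1); 454 satisfies (severity > 0.0); 'x1' satisfies (status <> '').
No constraint is violated.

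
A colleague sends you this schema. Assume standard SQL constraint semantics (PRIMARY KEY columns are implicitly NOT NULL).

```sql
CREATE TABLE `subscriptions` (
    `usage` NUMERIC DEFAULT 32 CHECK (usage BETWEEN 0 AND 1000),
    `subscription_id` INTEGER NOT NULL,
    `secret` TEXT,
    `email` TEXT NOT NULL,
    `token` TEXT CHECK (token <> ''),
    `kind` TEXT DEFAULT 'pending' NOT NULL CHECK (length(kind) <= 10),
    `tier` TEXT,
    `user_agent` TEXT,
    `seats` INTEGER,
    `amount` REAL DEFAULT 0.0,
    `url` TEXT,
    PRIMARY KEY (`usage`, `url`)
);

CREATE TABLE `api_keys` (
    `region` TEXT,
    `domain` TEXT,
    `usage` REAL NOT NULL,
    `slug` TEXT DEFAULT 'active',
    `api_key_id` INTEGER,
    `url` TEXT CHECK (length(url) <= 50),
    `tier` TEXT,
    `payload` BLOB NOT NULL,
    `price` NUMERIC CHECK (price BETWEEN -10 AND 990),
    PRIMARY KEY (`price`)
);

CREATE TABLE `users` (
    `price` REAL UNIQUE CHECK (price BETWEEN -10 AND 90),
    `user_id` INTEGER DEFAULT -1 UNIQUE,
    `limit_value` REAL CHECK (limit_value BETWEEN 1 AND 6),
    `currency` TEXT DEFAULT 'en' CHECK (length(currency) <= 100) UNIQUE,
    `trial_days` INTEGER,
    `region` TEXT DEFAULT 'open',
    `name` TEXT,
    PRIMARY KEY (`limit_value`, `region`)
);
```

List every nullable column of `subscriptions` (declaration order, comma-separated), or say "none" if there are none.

secret, token, tier, user_agent, seats, amount

- usage: part of the PRIMARY KEY, which implies NOT NULL → not nullable.
- subscription_id: declared NOT NULL → not nullable.
- secret: no NOT NULL constraint applies → nullable.
- email: declared NOT NULL → not nullable.
- token: CHECK does not forbid NULL (a CHECK constraint passes when its expression is NULL) → nullable.
- kind: declared NOT NULL → not nullable.
- tier: no NOT NULL constraint applies → nullable.
- user_agent: no NOT NULL constraint applies → nullable.
- seats: no NOT NULL constraint applies → nullable.
- amount: DEFAULT only fills an omitted column; an explicit NULL is still allowed → nullable.
- url: part of the PRIMARY KEY, which implies NOT NULL → not nullable.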